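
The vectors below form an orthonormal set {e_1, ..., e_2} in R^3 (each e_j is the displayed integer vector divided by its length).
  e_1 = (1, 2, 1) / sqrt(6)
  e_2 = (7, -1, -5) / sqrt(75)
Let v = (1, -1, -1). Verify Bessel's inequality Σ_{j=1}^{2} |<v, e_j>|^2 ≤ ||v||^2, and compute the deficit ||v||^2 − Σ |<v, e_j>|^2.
Σ |<v, e_j>|^2 = 73/25; ||v||^2 = 3; deficit = 2/25

Write each e_j = u_j / sqrt(<u_j, u_j>) where u_j is the displayed integer vector. Then <v, e_j> = <v, u_j> / sqrt(<u_j, u_j>), so |<v, e_j>|^2 = <v, u_j>^2 / <u_j, u_j>.
Coefficients: <v, e_1> = -2/sqrt(6), <v, e_2> = 13/sqrt(75).
Square and sum: Σ |<v, e_j>|^2 = 73/25.
Compute ||v||^2 = v·v = 3.
Deficit = 3 − 73/25 = 2/25 ≥ 0, confirming Bessel's inequality. (The deficit equals ||v − Σ <v,e_j> e_j||^2, the squared distance from v to span{e_j}.)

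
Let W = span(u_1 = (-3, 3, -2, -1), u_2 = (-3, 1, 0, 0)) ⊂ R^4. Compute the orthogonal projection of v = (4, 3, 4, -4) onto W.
proj_W(v) = (255/86, -9/86, -38/43, -19/43)

Set up U = [u_1 | ... | u_2] ∈ R^(4×2). The projector onto W = col(U) is P = U (U^T U)^(-1) U^T.
Compute U^T U =
  [23, 12]
  [12, 10],
and U^T v = (-7, -9).
Solve U^T U · c = U^T v for the coefficients: c = (19/43, -123/86). The projection is proj_W(v) = U c.
Check: (v - proj_W(v)) · u_1 = 0  (should be 0).
Check: (v - proj_W(v)) · u_2 = 0  (should be 0).
Result: proj_W(v) = (255/86, -9/86, -38/43, -19/43).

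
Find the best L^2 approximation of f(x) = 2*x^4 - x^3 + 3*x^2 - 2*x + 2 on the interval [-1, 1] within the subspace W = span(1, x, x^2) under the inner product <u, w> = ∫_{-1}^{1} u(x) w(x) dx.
g(x) = 33*x^2/7 - 13*x/5 + 64/35

The best approximation g ∈ W is the orthogonal projection of f onto W. Writing g = a_0 + a_1 x + a_2 x^2, the coefficients solve the normal equations G · a = b where
  G_{ij} = <φ_i, φ_j> and b_i = <f, φ_i>, with φ_0 = 1, φ_1 = x, φ_2 = x^2.
G =
  [2, 0, 2/3]
  [0, 2/3, 0]
  [2/3, 0, 2/5],
b = (34/5, -26/15, 326/105).
Solving gives a_0 = 64/35, a_1 = -13/5, a_2 = 33/7, so
  g(x) = 33*x^2/7 - 13*x/5 + 64/35.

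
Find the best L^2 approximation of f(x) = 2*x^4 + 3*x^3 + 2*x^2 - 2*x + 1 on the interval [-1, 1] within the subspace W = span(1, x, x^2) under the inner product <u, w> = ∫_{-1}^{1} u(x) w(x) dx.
g(x) = 26*x^2/7 - x/5 + 29/35

The best approximation g ∈ W is the orthogonal projection of f onto W. Writing g = a_0 + a_1 x + a_2 x^2, the coefficients solve the normal equations G · a = b where
  G_{ij} = <φ_i, φ_j> and b_i = <f, φ_i>, with φ_0 = 1, φ_1 = x, φ_2 = x^2.
G =
  [2, 0, 2/3]
  [0, 2/3, 0]
  [2/3, 0, 2/5],
b = (62/15, -2/15, 214/105).
Solving gives a_0 = 29/35, a_1 = -1/5, a_2 = 26/7, so
  g(x) = 26*x^2/7 - x/5 + 29/35.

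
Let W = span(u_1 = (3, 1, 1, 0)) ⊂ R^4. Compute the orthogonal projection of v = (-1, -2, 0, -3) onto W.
proj_W(v) = (-15/11, -5/11, -5/11, 0)

Set up U = [u_1 | ... | u_1] ∈ R^(4×1). The projector onto W = col(U) is P = U (U^T U)^(-1) U^T.
Compute U^T U =
  [11],
and U^T v = (-5).
Solve U^T U · c = U^T v for the coefficients: c = (-5/11). The projection is proj_W(v) = U c.
Check: (v - proj_W(v)) · u_1 = 0  (should be 0).
Result: proj_W(v) = (-15/11, -5/11, -5/11, 0).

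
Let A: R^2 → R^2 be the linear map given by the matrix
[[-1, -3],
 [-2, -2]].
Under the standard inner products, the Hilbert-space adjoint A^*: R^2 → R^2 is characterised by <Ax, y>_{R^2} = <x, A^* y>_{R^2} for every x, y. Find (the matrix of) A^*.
A^* = A^T =
[[-1, -2],
 [-3, -2]]

For real matrices with standard dot products, the defining identity <Ax, y> = <x, A^* y> gives (Ax)^T y = x^T (A^*) y, i.e. x^T A^T y = x^T (A^*) y. Since this holds for all x, y, we must have A^* = A^T. Therefore
A^* =
[[-1, -2],
 [-3, -2]].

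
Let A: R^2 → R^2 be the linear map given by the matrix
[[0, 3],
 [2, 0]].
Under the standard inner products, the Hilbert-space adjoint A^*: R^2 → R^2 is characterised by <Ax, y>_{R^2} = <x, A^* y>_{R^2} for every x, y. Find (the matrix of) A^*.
A^* = A^T =
[[0, 2],
 [3, 0]]

For real matrices with standard dot products, the defining identity <Ax, y> = <x, A^* y> gives (Ax)^T y = x^T (A^*) y, i.e. x^T A^T y = x^T (A^*) y. Since this holds for all x, y, we must have A^* = A^T. Therefore
A^* =
[[0, 2],
 [3, 0]].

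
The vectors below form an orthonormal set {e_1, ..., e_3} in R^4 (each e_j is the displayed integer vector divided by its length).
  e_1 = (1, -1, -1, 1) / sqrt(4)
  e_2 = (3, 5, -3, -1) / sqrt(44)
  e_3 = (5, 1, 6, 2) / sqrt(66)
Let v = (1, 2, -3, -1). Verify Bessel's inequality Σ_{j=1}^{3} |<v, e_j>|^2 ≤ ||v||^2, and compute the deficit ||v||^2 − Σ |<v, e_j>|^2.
Σ |<v, e_j>|^2 = 89/6; ||v||^2 = 15; deficit = 1/6

Write each e_j = u_j / sqrt(<u_j, u_j>) where u_j is the displayed integer vector. Then <v, e_j> = <v, u_j> / sqrt(<u_j, u_j>), so |<v, e_j>|^2 = <v, u_j>^2 / <u_j, u_j>.
Coefficients: <v, e_1> = 1/sqrt(4), <v, e_2> = 23/sqrt(44), <v, e_3> = -13/sqrt(66).
Square and sum: Σ |<v, e_j>|^2 = 89/6.
Compute ||v||^2 = v·v = 15.
Deficit = 15 − 89/6 = 1/6 ≥ 0, confirming Bessel's inequality. (The deficit equals ||v − Σ <v,e_j> e_j||^2, the squared distance from v to span{e_j}.)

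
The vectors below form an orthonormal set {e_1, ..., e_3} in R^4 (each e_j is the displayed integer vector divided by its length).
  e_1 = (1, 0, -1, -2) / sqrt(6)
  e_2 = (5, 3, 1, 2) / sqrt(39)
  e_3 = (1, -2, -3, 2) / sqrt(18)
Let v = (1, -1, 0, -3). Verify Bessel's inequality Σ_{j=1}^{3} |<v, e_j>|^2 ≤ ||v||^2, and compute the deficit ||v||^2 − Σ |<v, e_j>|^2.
Σ |<v, e_j>|^2 = 118/13; ||v||^2 = 11; deficit = 25/13

Write each e_j = u_j / sqrt(<u_j, u_j>) where u_j is the displayed integer vector. Then <v, e_j> = <v, u_j> / sqrt(<u_j, u_j>), so |<v, e_j>|^2 = <v, u_j>^2 / <u_j, u_j>.
Coefficients: <v, e_1> = 7/sqrt(6), <v, e_2> = -4/sqrt(39), <v, e_3> = -3/sqrt(18).
Square and sum: Σ |<v, e_j>|^2 = 118/13.
Compute ||v||^2 = v·v = 11.
Deficit = 11 − 118/13 = 25/13 ≥ 0, confirming Bessel's inequality. (The deficit equals ||v − Σ <v,e_j> e_j||^2, the squared distance from v to span{e_j}.)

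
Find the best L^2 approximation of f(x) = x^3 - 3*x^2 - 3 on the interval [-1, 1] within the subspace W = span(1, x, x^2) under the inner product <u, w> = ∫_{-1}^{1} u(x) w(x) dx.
g(x) = -3*x^2 + 3*x/5 - 3

The best approximation g ∈ W is the orthogonal projection of f onto W. Writing g = a_0 + a_1 x + a_2 x^2, the coefficients solve the normal equations G · a = b where
  G_{ij} = <φ_i, φ_j> and b_i = <f, φ_i>, with φ_0 = 1, φ_1 = x, φ_2 = x^2.
G =
  [2, 0, 2/3]
  [0, 2/3, 0]
  [2/3, 0, 2/5],
b = (-8, 2/5, -16/5).
Solving gives a_0 = -3, a_1 = 3/5, a_2 = -3, so
  g(x) = -3*x^2 + 3*x/5 - 3.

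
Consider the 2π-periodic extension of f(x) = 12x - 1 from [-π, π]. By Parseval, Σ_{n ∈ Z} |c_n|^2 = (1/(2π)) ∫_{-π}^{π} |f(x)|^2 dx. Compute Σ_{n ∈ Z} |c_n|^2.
Σ |c_n|^2 = 48π^2 + 1

Expand and integrate term by term over [-π, π]:
  ∫ (12x)^2 dx = 144·(2π^3/3); ∫ 2·12·(-1)·x dx = 0 (odd integrand); ∫ (-1)^2 dx = 1·2π.
So (1/(2π)) ∫_{-π}^{π} (12x - 1)^2 dx = 144π^2/3 + 1 = 48π^2 + 1.
Parseval ⇒ Σ |c_n|^2 = 48π^2 + 1.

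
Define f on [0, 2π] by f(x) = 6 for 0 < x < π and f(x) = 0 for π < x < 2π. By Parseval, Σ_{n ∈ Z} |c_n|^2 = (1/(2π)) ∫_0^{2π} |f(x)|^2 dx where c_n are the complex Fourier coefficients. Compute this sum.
Σ |c_n|^2 = 18

Parseval equates the L^2 energy of f (normalised by 1/(2π)) with the ℓ^2 sum of its Fourier coefficients: (1/(2π)) ∫_0^{2π} |f|^2 = Σ |c_n|^2.
Compute the left side: (1/(2π)) [∫_0^π 6^2 dx + ∫_π^{2π} 0^2 dx] = (1/(2π)) · (36π + 0π) = (36 + 0)/2 = 18.
So Σ_{n ∈ Z} |c_n|^2 = 18.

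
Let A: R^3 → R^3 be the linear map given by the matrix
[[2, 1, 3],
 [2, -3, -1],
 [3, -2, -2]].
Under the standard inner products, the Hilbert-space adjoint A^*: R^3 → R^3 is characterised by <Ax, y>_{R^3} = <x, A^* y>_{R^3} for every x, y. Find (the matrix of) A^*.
A^* = A^T =
[[2, 2, 3],
 [1, -3, -2],
 [3, -1, -2]]

For real matrices with standard dot products, the defining identity <Ax, y> = <x, A^* y> gives (Ax)^T y = x^T (A^*) y, i.e. x^T A^T y = x^T (A^*) y. Since this holds for all x, y, we must have A^* = A^T. Therefore
A^* =
[[2, 2, 3],
 [1, -3, -2],
 [3, -1, -2]].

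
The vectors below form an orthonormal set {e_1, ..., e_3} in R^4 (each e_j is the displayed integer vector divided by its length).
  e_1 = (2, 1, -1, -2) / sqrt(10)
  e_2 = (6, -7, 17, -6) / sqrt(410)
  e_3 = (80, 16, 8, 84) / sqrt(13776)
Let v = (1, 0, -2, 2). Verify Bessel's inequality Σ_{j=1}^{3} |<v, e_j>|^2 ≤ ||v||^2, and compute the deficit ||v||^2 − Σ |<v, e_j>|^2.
Σ |<v, e_j>|^2 = 164/21; ||v||^2 = 9; deficit = 25/21

Write each e_j = u_j / sqrt(<u_j, u_j>) where u_j is the displayed integer vector. Then <v, e_j> = <v, u_j> / sqrt(<u_j, u_j>), so |<v, e_j>|^2 = <v, u_j>^2 / <u_j, u_j>.
Coefficients: <v, e_1> = 0/sqrt(10), <v, e_2> = -40/sqrt(410), <v, e_3> = 232/sqrt(13776).
Square and sum: Σ |<v, e_j>|^2 = 164/21.
Compute ||v||^2 = v·v = 9.
Deficit = 9 − 164/21 = 25/21 ≥ 0, confirming Bessel's inequality. (The deficit equals ||v − Σ <v,e_j> e_j||^2, the squared distance from v to span{e_j}.)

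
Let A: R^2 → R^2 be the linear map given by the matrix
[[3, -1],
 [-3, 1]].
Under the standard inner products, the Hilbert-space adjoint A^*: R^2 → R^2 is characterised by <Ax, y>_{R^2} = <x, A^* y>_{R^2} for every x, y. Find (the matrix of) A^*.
A^* = A^T =
[[3, -3],
 [-1, 1]]

For real matrices with standard dot products, the defining identity <Ax, y> = <x, A^* y> gives (Ax)^T y = x^T (A^*) y, i.e. x^T A^T y = x^T (A^*) y. Since this holds for all x, y, we must have A^* = A^T. Therefore
A^* =
[[3, -3],
 [-1, 1]].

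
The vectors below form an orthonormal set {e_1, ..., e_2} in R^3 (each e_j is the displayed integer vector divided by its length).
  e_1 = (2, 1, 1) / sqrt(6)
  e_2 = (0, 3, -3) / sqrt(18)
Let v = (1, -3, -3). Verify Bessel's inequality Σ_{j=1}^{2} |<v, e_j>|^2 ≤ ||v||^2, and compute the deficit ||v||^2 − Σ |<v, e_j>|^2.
Σ |<v, e_j>|^2 = 8/3; ||v||^2 = 19; deficit = 49/3

Write each e_j = u_j / sqrt(<u_j, u_j>) where u_j is the displayed integer vector. Then <v, e_j> = <v, u_j> / sqrt(<u_j, u_j>), so |<v, e_j>|^2 = <v, u_j>^2 / <u_j, u_j>.
Coefficients: <v, e_1> = -4/sqrt(6), <v, e_2> = 0/sqrt(18).
Square and sum: Σ |<v, e_j>|^2 = 8/3.
Compute ||v||^2 = v·v = 19.
Deficit = 19 − 8/3 = 49/3 ≥ 0, confirming Bessel's inequality. (The deficit equals ||v − Σ <v,e_j> e_j||^2, the squared distance from v to span{e_j}.)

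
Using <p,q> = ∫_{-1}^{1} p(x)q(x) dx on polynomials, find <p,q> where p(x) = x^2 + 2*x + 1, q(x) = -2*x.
<p,q> = -8/3

Expand the product: p(x)·q(x) = -2*x^3 - 4*x^2 - 2*x.
∫_{-1}^{1} of each monomial x^k gives [2/(k+1) if k even, 0 if k odd]. Integrating term-by-term (or equivalently evaluating the antiderivative F(x) = -x^4/2 - 4*x^3/3 - x^2 at the endpoints):
  F(1) − F(−1) = -17/6 − (-1/6) = -8/3.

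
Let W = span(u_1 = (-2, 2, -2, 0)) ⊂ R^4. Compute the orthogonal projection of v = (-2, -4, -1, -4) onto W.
proj_W(v) = (1/3, -1/3, 1/3, 0)

Set up U = [u_1 | ... | u_1] ∈ R^(4×1). The projector onto W = col(U) is P = U (U^T U)^(-1) U^T.
Compute U^T U =
  [12],
and U^T v = (-2).
Solve U^T U · c = U^T v for the coefficients: c = (-1/6). The projection is proj_W(v) = U c.
Check: (v - proj_W(v)) · u_1 = 0  (should be 0).
Result: proj_W(v) = (1/3, -1/3, 1/3, 0).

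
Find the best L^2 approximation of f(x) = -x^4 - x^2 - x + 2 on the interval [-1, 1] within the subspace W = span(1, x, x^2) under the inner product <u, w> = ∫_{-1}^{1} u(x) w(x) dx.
g(x) = -13*x^2/7 - x + 73/35

The best approximation g ∈ W is the orthogonal projection of f onto W. Writing g = a_0 + a_1 x + a_2 x^2, the coefficients solve the normal equations G · a = b where
  G_{ij} = <φ_i, φ_j> and b_i = <f, φ_i>, with φ_0 = 1, φ_1 = x, φ_2 = x^2.
G =
  [2, 0, 2/3]
  [0, 2/3, 0]
  [2/3, 0, 2/5],
b = (44/15, -2/3, 68/105).
Solving gives a_0 = 73/35, a_1 = -1, a_2 = -13/7, so
  g(x) = -13*x^2/7 - x + 73/35.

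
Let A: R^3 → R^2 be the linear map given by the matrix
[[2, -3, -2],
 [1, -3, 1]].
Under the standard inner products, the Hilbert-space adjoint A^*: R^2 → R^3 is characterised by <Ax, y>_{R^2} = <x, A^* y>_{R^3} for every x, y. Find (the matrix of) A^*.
A^* = A^T =
[[2, 1],
 [-3, -3],
 [-2, 1]]

For real matrices with standard dot products, the defining identity <Ax, y> = <x, A^* y> gives (Ax)^T y = x^T (A^*) y, i.e. x^T A^T y = x^T (A^*) y. Since this holds for all x, y, we must have A^* = A^T. Therefore
A^* =
[[2, 1],
 [-3, -3],
 [-2, 1]].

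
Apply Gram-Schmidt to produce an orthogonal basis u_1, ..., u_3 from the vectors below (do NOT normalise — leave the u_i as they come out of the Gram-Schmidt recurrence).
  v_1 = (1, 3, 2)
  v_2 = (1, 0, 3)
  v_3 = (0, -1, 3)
Orthogonal basis:
  u_1 = (1, 3, 2)
  u_2 = (1/2, -3/2, 2)
  u_3 = (-72/91, 8/91, 24/91)

Apply the Gram-Schmidt recurrence
  u_1 = v_1
  u_i = v_i − Σ_{j<i} ((v_i · u_j) / (u_j · u_j)) · u_j.

Step by step this gives:
  u_1 = (1, 3, 2)
  u_2 = (1/2, -3/2, 2)
  u_3 = (-72/91, 8/91, 24/91)

Orthogonality check:
  u_2 · u_1 = 0 (should be 0)
  u_3 · u_1 = 0 (should be 0)
  u_3 · u_2 = 0 (should be 0)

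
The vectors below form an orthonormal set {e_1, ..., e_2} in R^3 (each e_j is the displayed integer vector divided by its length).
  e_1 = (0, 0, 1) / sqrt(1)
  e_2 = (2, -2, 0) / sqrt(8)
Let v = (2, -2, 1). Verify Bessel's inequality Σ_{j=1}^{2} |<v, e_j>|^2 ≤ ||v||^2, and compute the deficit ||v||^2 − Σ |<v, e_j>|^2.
Σ |<v, e_j>|^2 = 9; ||v||^2 = 9; deficit = 0

Write each e_j = u_j / sqrt(<u_j, u_j>) where u_j is the displayed integer vector. Then <v, e_j> = <v, u_j> / sqrt(<u_j, u_j>), so |<v, e_j>|^2 = <v, u_j>^2 / <u_j, u_j>.
Coefficients: <v, e_1> = 1/sqrt(1), <v, e_2> = 8/sqrt(8).
Square and sum: Σ |<v, e_j>|^2 = 9.
Compute ||v||^2 = v·v = 9.
Deficit = 9 − 9 = 0 ≥ 0, confirming Bessel's inequality. (The deficit equals ||v − Σ <v,e_j> e_j||^2, the squared distance from v to span{e_j}.)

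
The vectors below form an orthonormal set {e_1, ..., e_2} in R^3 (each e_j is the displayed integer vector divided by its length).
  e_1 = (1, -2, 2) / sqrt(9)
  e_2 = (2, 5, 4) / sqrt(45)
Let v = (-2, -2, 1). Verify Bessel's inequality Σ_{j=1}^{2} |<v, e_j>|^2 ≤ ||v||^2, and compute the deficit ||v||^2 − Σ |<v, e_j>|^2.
Σ |<v, e_j>|^2 = 4; ||v||^2 = 9; deficit = 5

Write each e_j = u_j / sqrt(<u_j, u_j>) where u_j is the displayed integer vector. Then <v, e_j> = <v, u_j> / sqrt(<u_j, u_j>), so |<v, e_j>|^2 = <v, u_j>^2 / <u_j, u_j>.
Coefficients: <v, e_1> = 4/sqrt(9), <v, e_2> = -10/sqrt(45).
Square and sum: Σ |<v, e_j>|^2 = 4.
Compute ||v||^2 = v·v = 9.
Deficit = 9 − 4 = 5 ≥ 0, confirming Bessel's inequality. (The deficit equals ||v − Σ <v,e_j> e_j||^2, the squared distance from v to span{e_j}.)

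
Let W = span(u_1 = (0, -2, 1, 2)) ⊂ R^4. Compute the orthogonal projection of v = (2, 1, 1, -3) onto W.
proj_W(v) = (0, 14/9, -7/9, -14/9)

Set up U = [u_1 | ... | u_1] ∈ R^(4×1). The projector onto W = col(U) is P = U (U^T U)^(-1) U^T.
Compute U^T U =
  [9],
and U^T v = (-7).
Solve U^T U · c = U^T v for the coefficients: c = (-7/9). The projection is proj_W(v) = U c.
Check: (v - proj_W(v)) · u_1 = 0  (should be 0).
Result: proj_W(v) = (0, 14/9, -7/9, -14/9).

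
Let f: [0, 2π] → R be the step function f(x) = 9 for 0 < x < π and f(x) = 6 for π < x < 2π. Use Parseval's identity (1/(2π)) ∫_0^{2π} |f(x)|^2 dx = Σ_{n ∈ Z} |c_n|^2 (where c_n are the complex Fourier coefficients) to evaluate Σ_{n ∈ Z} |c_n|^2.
Σ |c_n|^2 = 117/2

Parseval equates the L^2 energy of f (normalised by 1/(2π)) with the ℓ^2 sum of its Fourier coefficients: (1/(2π)) ∫_0^{2π} |f|^2 = Σ |c_n|^2.
Compute the left side: (1/(2π)) [∫_0^π 9^2 dx + ∫_π^{2π} 6^2 dx] = (1/(2π)) · (81π + 36π) = (81 + 36)/2 = 117/2.
So Σ_{n ∈ Z} |c_n|^2 = 117/2.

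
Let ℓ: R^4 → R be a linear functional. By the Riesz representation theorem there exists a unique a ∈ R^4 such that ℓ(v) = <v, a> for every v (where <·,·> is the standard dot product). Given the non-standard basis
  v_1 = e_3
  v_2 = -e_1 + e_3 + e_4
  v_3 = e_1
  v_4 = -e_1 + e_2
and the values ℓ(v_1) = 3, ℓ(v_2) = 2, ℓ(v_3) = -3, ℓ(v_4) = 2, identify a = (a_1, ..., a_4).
a = (-3, -1, 3, -4)

Write a = (a_1, ..., a_4) in the standard basis. For each basis vector v_i, ℓ(v_i) = <v_i, a> is a linear equation in the a_j's. Collect the n equations into a matrix system V a = ℓ, where row i of V is v_i (expressed in the standard basis). Since V is invertible (lower-triangular with 1s on the diagonal, up to permutation), solve by back-substitution:
  V =
[[0, 0, 1, 0],
 [-1, 0, 1, 1],
 [1, 0, 0, 0],
 [-1, 1, 0, 0]]
  V a = (3, 2, -3, 2)
Solving gives a = (-3, -1, 3, -4).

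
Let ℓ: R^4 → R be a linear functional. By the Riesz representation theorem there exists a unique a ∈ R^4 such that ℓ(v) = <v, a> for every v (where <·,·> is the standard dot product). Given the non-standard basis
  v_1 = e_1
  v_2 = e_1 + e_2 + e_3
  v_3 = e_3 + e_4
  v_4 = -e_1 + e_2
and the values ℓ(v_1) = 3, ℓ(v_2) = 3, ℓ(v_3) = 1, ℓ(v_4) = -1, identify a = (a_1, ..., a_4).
a = (3, 2, -2, 3)

Write a = (a_1, ..., a_4) in the standard basis. For each basis vector v_i, ℓ(v_i) = <v_i, a> is a linear equation in the a_j's. Collect the n equations into a matrix system V a = ℓ, where row i of V is v_i (expressed in the standard basis). Since V is invertible (lower-triangular with 1s on the diagonal, up to permutation), solve by back-substitution:
  V =
[[1, 0, 0, 0],
 [1, 1, 1, 0],
 [0, 0, 1, 1],
 [-1, 1, 0, 0]]
  V a = (3, 3, 1, -1)
Solving gives a = (3, 2, -2, 3).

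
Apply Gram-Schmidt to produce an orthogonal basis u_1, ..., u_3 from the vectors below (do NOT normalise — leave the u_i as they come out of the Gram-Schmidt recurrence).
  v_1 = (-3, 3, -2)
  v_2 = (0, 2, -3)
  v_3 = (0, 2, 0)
Orthogonal basis:
  u_1 = (-3, 3, -2)
  u_2 = (18/11, 4/11, -21/11)
  u_3 = (45/71, 81/71, 54/71)

Apply the Gram-Schmidt recurrence
  u_1 = v_1
  u_i = v_i − Σ_{j<i} ((v_i · u_j) / (u_j · u_j)) · u_j.

Step by step this gives:
  u_1 = (-3, 3, -2)
  u_2 = (18/11, 4/11, -21/11)
  u_3 = (45/71, 81/71, 54/71)

Orthogonality check:
  u_2 · u_1 = 0 (should be 0)
  u_3 · u_1 = 0 (should be 0)
  u_3 · u_2 = 0 (should be 0)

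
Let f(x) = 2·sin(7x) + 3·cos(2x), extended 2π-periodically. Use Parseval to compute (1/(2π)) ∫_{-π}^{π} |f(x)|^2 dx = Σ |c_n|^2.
Σ |c_n|^2 = 13/2

Expand |f|^2 and use orthogonality of {sin(nx), cos(mx)} on [-π, π]:
  ∫_{-π}^{π} sin(nx)^2 dx = π, ∫ cos(mx)^2 dx = π, and cross terms integrate to 0.
So ∫_{-π}^{π} f(x)^2 dx = 2^2 · π + 3^2 · π = (4 + 9)π.
Divide by 2π: (4 + 9)/2 = 13/2.
By Parseval, this equals Σ |c_n|^2.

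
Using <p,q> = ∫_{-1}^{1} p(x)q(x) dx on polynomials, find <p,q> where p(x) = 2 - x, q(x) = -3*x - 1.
<p,q> = -2

Expand the product: p(x)·q(x) = 3*x^2 - 5*x - 2.
∫_{-1}^{1} of each monomial x^k gives [2/(k+1) if k even, 0 if k odd]. Integrating term-by-term (or equivalently evaluating the antiderivative F(x) = x^3 - 5*x^2/2 - 2*x at the endpoints):
  F(1) − F(−1) = -7/2 − (-3/2) = -2.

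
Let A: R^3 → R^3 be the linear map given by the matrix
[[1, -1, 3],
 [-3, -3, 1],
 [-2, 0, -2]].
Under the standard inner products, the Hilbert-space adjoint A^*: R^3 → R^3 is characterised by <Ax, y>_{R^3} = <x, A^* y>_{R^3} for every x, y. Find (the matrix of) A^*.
A^* = A^T =
[[1, -3, -2],
 [-1, -3, 0],
 [3, 1, -2]]

For real matrices with standard dot products, the defining identity <Ax, y> = <x, A^* y> gives (Ax)^T y = x^T (A^*) y, i.e. x^T A^T y = x^T (A^*) y. Since this holds for all x, y, we must have A^* = A^T. Therefore
A^* =
[[1, -3, -2],
 [-1, -3, 0],
 [3, 1, -2]].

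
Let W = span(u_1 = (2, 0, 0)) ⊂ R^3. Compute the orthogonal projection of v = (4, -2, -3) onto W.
proj_W(v) = (4, 0, 0)

Set up U = [u_1 | ... | u_1] ∈ R^(3×1). The projector onto W = col(U) is P = U (U^T U)^(-1) U^T.
Compute U^T U =
  [4],
and U^T v = (8).
Solve U^T U · c = U^T v for the coefficients: c = (2). The projection is proj_W(v) = U c.
Check: (v - proj_W(v)) · u_1 = 0  (should be 0).
Result: proj_W(v) = (4, 0, 0).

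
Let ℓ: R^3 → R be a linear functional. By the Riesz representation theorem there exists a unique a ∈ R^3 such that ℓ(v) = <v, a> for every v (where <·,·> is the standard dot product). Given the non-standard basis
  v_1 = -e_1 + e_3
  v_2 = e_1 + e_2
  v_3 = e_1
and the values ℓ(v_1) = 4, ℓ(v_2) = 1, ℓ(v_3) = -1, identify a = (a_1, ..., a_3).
a = (-1, 2, 3)

Write a = (a_1, ..., a_3) in the standard basis. For each basis vector v_i, ℓ(v_i) = <v_i, a> is a linear equation in the a_j's. Collect the n equations into a matrix system V a = ℓ, where row i of V is v_i (expressed in the standard basis). Since V is invertible (lower-triangular with 1s on the diagonal, up to permutation), solve by back-substitution:
  V =
[[-1, 0, 1],
 [1, 1, 0],
 [1, 0, 0]]
  V a = (4, 1, -1)
Solving gives a = (-1, 2, 3).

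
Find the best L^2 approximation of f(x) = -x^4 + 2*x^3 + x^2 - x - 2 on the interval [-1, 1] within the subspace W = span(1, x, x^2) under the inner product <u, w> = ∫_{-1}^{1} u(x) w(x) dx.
g(x) = x^2/7 + x/5 - 67/35

The best approximation g ∈ W is the orthogonal projection of f onto W. Writing g = a_0 + a_1 x + a_2 x^2, the coefficients solve the normal equations G · a = b where
  G_{ij} = <φ_i, φ_j> and b_i = <f, φ_i>, with φ_0 = 1, φ_1 = x, φ_2 = x^2.
G =
  [2, 0, 2/3]
  [0, 2/3, 0]
  [2/3, 0, 2/5],
b = (-56/15, 2/15, -128/105).
Solving gives a_0 = -67/35, a_1 = 1/5, a_2 = 1/7, so
  g(x) = x^2/7 + x/5 - 67/35.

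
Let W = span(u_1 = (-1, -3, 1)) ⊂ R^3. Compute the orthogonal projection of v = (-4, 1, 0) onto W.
proj_W(v) = (-1/11, -3/11, 1/11)

Set up U = [u_1 | ... | u_1] ∈ R^(3×1). The projector onto W = col(U) is P = U (U^T U)^(-1) U^T.
Compute U^T U =
  [11],
and U^T v = (1).
Solve U^T U · c = U^T v for the coefficients: c = (1/11). The projection is proj_W(v) = U c.
Check: (v - proj_W(v)) · u_1 = 0  (should be 0).
Result: proj_W(v) = (-1/11, -3/11, 1/11).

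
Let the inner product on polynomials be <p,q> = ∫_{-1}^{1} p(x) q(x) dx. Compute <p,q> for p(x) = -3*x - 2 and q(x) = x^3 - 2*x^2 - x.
<p,q> = 52/15

Expand the product: p(x)·q(x) = -3*x^4 + 4*x^3 + 7*x^2 + 2*x.
∫_{-1}^{1} of each monomial x^k gives [2/(k+1) if k even, 0 if k odd]. Integrating term-by-term (or equivalently evaluating the antiderivative F(x) = -3*x^5/5 + x^4 + 7*x^3/3 + x^2 at the endpoints):
  F(1) − F(−1) = 56/15 − (4/15) = 52/15.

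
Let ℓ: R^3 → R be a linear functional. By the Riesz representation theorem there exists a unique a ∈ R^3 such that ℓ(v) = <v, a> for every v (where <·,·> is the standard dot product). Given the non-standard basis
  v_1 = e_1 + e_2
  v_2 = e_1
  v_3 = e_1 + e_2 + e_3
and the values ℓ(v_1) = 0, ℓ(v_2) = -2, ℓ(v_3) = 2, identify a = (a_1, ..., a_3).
a = (-2, 2, 2)

Write a = (a_1, ..., a_3) in the standard basis. For each basis vector v_i, ℓ(v_i) = <v_i, a> is a linear equation in the a_j's. Collect the n equations into a matrix system V a = ℓ, where row i of V is v_i (expressed in the standard basis). Since V is invertible (lower-triangular with 1s on the diagonal, up to permutation), solve by back-substitution:
  V =
[[1, 1, 0],
 [1, 0, 0],
 [1, 1, 1]]
  V a = (0, -2, 2)
Solving gives a = (-2, 2, 2).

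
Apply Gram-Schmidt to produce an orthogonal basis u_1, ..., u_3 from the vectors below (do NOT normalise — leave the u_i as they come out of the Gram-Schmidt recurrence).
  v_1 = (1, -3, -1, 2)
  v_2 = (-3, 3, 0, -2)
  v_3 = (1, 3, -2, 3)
Orthogonal basis:
  u_1 = (1, -3, -1, 2)
  u_2 = (-29/15, -1/5, -16/15, 2/15)
  u_3 = (1, 3, -2, 3)

Apply the Gram-Schmidt recurrence
  u_1 = v_1
  u_i = v_i − Σ_{j<i} ((v_i · u_j) / (u_j · u_j)) · u_j.

Step by step this gives:
  u_1 = (1, -3, -1, 2)
  u_2 = (-29/15, -1/5, -16/15, 2/15)
  u_3 = (1, 3, -2, 3)

Orthogonality check:
  u_2 · u_1 = 0 (should be 0)
  u_3 · u_1 = 0 (should be 0)
  u_3 · u_2 = 0 (should be 0)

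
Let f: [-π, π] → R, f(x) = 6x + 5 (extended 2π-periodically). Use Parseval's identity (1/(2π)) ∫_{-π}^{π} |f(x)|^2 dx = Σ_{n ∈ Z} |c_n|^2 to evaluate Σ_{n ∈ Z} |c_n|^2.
Σ |c_n|^2 = 12π^2 + 25

Expand and integrate term by term over [-π, π]:
  ∫ (6x)^2 dx = 36·(2π^3/3); ∫ 2·6·(5)·x dx = 0 (odd integrand); ∫ 5^2 dx = 25·2π.
So (1/(2π)) ∫_{-π}^{π} (6x + 5)^2 dx = 36π^2/3 + 25 = 12π^2 + 25.
Parseval ⇒ Σ |c_n|^2 = 12π^2 + 25.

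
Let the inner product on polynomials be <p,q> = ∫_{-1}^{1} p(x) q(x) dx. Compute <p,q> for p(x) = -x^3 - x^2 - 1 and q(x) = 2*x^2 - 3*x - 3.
<p,q> = 106/15

Expand the product: p(x)·q(x) = -2*x^5 + x^4 + 6*x^3 + x^2 + 3*x + 3.
∫_{-1}^{1} of each monomial x^k gives [2/(k+1) if k even, 0 if k odd]. Integrating term-by-term (or equivalently evaluating the antiderivative F(x) = -x^6/3 + x^5/5 + 3*x^4/2 + x^3/3 + 3*x^2/2 + 3*x at the endpoints):
  F(1) − F(−1) = 31/5 − (-13/15) = 106/15.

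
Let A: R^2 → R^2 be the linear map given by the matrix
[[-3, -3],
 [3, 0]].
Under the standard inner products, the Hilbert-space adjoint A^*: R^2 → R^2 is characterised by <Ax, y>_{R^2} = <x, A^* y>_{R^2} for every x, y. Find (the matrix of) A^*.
A^* = A^T =
[[-3, 3],
 [-3, 0]]

For real matrices with standard dot products, the defining identity <Ax, y> = <x, A^* y> gives (Ax)^T y = x^T (A^*) y, i.e. x^T A^T y = x^T (A^*) y. Since this holds for all x, y, we must have A^* = A^T. Therefore
A^* =
[[-3, 3],
 [-3, 0]].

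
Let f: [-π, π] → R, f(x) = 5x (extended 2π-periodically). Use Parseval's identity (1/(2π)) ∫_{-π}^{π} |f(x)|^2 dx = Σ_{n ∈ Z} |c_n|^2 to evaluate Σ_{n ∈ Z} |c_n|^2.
Σ |c_n|^2 = 25π^2/3

Expand and integrate term by term over [-π, π]:
  ∫ (5x)^2 dx = 25·(2π^3/3); ∫ 2·5·(0)·x dx = 0 (odd integrand); ∫ 0^2 dx = 0·2π.
So (1/(2π)) ∫_{-π}^{π} (5x)^2 dx = 25π^2/3 + 0 = 25π^2/3.
Parseval ⇒ Σ |c_n|^2 = 25π^2/3.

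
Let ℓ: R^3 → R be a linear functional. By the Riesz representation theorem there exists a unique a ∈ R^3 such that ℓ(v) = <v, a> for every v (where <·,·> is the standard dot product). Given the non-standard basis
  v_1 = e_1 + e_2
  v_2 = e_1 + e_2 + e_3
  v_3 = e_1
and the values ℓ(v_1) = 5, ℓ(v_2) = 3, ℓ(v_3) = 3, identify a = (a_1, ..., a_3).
a = (3, 2, -2)

Write a = (a_1, ..., a_3) in the standard basis. For each basis vector v_i, ℓ(v_i) = <v_i, a> is a linear equation in the a_j's. Collect the n equations into a matrix system V a = ℓ, where row i of V is v_i (expressed in the standard basis). Since V is invertible (lower-triangular with 1s on the diagonal, up to permutation), solve by back-substitution:
  V =
[[1, 1, 0],
 [1, 1, 1],
 [1, 0, 0]]
  V a = (5, 3, 3)
Solving gives a = (3, 2, -2).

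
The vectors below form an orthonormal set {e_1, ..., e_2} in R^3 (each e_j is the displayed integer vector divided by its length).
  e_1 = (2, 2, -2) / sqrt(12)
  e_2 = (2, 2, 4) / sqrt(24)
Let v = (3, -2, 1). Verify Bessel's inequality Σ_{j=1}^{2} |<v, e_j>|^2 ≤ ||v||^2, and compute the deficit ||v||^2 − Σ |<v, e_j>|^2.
Σ |<v, e_j>|^2 = 3/2; ||v||^2 = 14; deficit = 25/2

Write each e_j = u_j / sqrt(<u_j, u_j>) where u_j is the displayed integer vector. Then <v, e_j> = <v, u_j> / sqrt(<u_j, u_j>), so |<v, e_j>|^2 = <v, u_j>^2 / <u_j, u_j>.
Coefficients: <v, e_1> = 0/sqrt(12), <v, e_2> = 6/sqrt(24).
Square and sum: Σ |<v, e_j>|^2 = 3/2.
Compute ||v||^2 = v·v = 14.
Deficit = 14 − 3/2 = 25/2 ≥ 0, confirming Bessel's inequality. (The deficit equals ||v − Σ <v,e_j> e_j||^2, the squared distance from v to span{e_j}.)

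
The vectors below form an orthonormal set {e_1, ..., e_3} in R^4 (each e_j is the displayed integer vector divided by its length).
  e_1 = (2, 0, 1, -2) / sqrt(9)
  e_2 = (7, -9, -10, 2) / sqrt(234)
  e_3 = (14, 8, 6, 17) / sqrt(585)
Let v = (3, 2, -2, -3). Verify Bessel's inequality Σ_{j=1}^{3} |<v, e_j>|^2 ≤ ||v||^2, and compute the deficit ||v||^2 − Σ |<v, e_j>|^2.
Σ |<v, e_j>|^2 = 223/18; ||v||^2 = 26; deficit = 245/18

Write each e_j = u_j / sqrt(<u_j, u_j>) where u_j is the displayed integer vector. Then <v, e_j> = <v, u_j> / sqrt(<u_j, u_j>), so |<v, e_j>|^2 = <v, u_j>^2 / <u_j, u_j>.
Coefficients: <v, e_1> = 10/sqrt(9), <v, e_2> = 17/sqrt(234), <v, e_3> = -5/sqrt(585).
Square and sum: Σ |<v, e_j>|^2 = 223/18.
Compute ||v||^2 = v·v = 26.
Deficit = 26 − 223/18 = 245/18 ≥ 0, confirming Bessel's inequality. (The deficit equals ||v − Σ <v,e_j> e_j||^2, the squared distance from v to span{e_j}.)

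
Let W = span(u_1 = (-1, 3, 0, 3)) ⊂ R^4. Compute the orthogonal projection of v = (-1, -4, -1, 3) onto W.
proj_W(v) = (2/19, -6/19, 0, -6/19)

Set up U = [u_1 | ... | u_1] ∈ R^(4×1). The projector onto W = col(U) is P = U (U^T U)^(-1) U^T.
Compute U^T U =
  [19],
and U^T v = (-2).
Solve U^T U · c = U^T v for the coefficients: c = (-2/19). The projection is proj_W(v) = U c.
Check: (v - proj_W(v)) · u_1 = 0  (should be 0).
Result: proj_W(v) = (2/19, -6/19, 0, -6/19).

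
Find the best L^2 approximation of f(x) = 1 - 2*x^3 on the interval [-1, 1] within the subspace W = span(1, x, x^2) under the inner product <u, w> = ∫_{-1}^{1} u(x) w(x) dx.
g(x) = 1 - 6*x/5

The best approximation g ∈ W is the orthogonal projection of f onto W. Writing g = a_0 + a_1 x + a_2 x^2, the coefficients solve the normal equations G · a = b where
  G_{ij} = <φ_i, φ_j> and b_i = <f, φ_i>, with φ_0 = 1, φ_1 = x, φ_2 = x^2.
G =
  [2, 0, 2/3]
  [0, 2/3, 0]
  [2/3, 0, 2/5],
b = (2, -4/5, 2/3).
Solving gives a_0 = 1, a_1 = -6/5, a_2 = 0, so
  g(x) = 1 - 6*x/5.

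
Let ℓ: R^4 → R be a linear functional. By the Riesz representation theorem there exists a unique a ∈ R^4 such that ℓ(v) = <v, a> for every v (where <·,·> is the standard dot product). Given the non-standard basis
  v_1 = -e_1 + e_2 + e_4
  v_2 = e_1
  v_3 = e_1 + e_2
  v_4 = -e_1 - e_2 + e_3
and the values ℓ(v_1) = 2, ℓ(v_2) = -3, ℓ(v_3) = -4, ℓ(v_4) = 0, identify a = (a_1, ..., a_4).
a = (-3, -1, -4, 0)

Write a = (a_1, ..., a_4) in the standard basis. For each basis vector v_i, ℓ(v_i) = <v_i, a> is a linear equation in the a_j's. Collect the n equations into a matrix system V a = ℓ, where row i of V is v_i (expressed in the standard basis). Since V is invertible (lower-triangular with 1s on the diagonal, up to permutation), solve by back-substitution:
  V =
[[-1, 1, 0, 1],
 [1, 0, 0, 0],
 [1, 1, 0, 0],
 [-1, -1, 1, 0]]
  V a = (2, -3, -4, 0)
Solving gives a = (-3, -1, -4, 0).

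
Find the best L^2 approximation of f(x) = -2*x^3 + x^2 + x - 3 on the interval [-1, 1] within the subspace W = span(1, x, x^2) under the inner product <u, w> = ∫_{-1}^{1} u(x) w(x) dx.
g(x) = x^2 - x/5 - 3

The best approximation g ∈ W is the orthogonal projection of f onto W. Writing g = a_0 + a_1 x + a_2 x^2, the coefficients solve the normal equations G · a = b where
  G_{ij} = <φ_i, φ_j> and b_i = <f, φ_i>, with φ_0 = 1, φ_1 = x, φ_2 = x^2.
G =
  [2, 0, 2/3]
  [0, 2/3, 0]
  [2/3, 0, 2/5],
b = (-16/3, -2/15, -8/5).
Solving gives a_0 = -3, a_1 = -1/5, a_2 = 1, so
  g(x) = x^2 - x/5 - 3.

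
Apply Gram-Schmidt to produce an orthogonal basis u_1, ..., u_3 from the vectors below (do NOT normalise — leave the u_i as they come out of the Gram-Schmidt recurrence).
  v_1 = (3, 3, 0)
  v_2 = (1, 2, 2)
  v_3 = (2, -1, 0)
Orthogonal basis:
  u_1 = (3, 3, 0)
  u_2 = (-1/2, 1/2, 2)
  u_3 = (4/3, -4/3, 2/3)

Apply the Gram-Schmidt recurrence
  u_1 = v_1
  u_i = v_i − Σ_{j<i} ((v_i · u_j) / (u_j · u_j)) · u_j.

Step by step this gives:
  u_1 = (3, 3, 0)
  u_2 = (-1/2, 1/2, 2)
  u_3 = (4/3, -4/3, 2/3)

Orthogonality check:
  u_2 · u_1 = 0 (should be 0)
  u_3 · u_1 = 0 (should be 0)
  u_3 · u_2 = 0 (should be 0)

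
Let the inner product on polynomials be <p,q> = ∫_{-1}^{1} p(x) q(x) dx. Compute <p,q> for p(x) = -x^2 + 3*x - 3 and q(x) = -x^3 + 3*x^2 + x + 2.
<p,q> = -296/15

Expand the product: p(x)·q(x) = x^5 - 6*x^4 + 11*x^3 - 8*x^2 + 3*x - 6.
∫_{-1}^{1} of each monomial x^k gives [2/(k+1) if k even, 0 if k odd]. Integrating term-by-term (or equivalently evaluating the antiderivative F(x) = x^6/6 - 6*x^5/5 + 11*x^4/4 - 8*x^3/3 + 3*x^2/2 - 6*x at the endpoints):
  F(1) − F(−1) = -109/20 − (857/60) = -296/15.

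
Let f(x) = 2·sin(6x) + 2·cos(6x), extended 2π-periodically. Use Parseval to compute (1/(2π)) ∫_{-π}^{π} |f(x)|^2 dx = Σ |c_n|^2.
Σ |c_n|^2 = 4

Expand |f|^2 and use orthogonality of {sin(nx), cos(mx)} on [-π, π]:
  ∫_{-π}^{π} sin(nx)^2 dx = π, ∫ cos(mx)^2 dx = π, and cross terms integrate to 0.
So ∫_{-π}^{π} f(x)^2 dx = 2^2 · π + 2^2 · π = (4 + 4)π.
Divide by 2π: (4 + 4)/2 = 4.
By Parseval, this equals Σ |c_n|^2.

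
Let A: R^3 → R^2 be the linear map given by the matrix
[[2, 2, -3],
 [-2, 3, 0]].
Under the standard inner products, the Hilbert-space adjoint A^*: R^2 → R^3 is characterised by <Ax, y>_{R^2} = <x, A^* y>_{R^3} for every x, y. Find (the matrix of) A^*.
A^* = A^T =
[[2, -2],
 [2, 3],
 [-3, 0]]

For real matrices with standard dot products, the defining identity <Ax, y> = <x, A^* y> gives (Ax)^T y = x^T (A^*) y, i.e. x^T A^T y = x^T (A^*) y. Since this holds for all x, y, we must have A^* = A^T. Therefore
A^* =
[[2, -2],
 [2, 3],
 [-3, 0]].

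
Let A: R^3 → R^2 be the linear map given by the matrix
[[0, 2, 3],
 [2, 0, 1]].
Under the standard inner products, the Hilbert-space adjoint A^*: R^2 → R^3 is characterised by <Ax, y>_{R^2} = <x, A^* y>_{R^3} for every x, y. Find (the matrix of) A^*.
A^* = A^T =
[[0, 2],
 [2, 0],
 [3, 1]]

For real matrices with standard dot products, the defining identity <Ax, y> = <x, A^* y> gives (Ax)^T y = x^T (A^*) y, i.e. x^T A^T y = x^T (A^*) y. Since this holds for all x, y, we must have A^* = A^T. Therefore
A^* =
[[0, 2],
 [2, 0],
 [3, 1]].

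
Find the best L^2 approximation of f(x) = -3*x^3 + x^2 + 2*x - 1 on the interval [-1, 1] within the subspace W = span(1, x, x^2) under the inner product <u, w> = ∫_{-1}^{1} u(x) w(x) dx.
g(x) = x^2 + x/5 - 1

The best approximation g ∈ W is the orthogonal projection of f onto W. Writing g = a_0 + a_1 x + a_2 x^2, the coefficients solve the normal equations G · a = b where
  G_{ij} = <φ_i, φ_j> and b_i = <f, φ_i>, with φ_0 = 1, φ_1 = x, φ_2 = x^2.
G =
  [2, 0, 2/3]
  [0, 2/3, 0]
  [2/3, 0, 2/5],
b = (-4/3, 2/15, -4/15).
Solving gives a_0 = -1, a_1 = 1/5, a_2 = 1, so
  g(x) = x^2 + x/5 - 1.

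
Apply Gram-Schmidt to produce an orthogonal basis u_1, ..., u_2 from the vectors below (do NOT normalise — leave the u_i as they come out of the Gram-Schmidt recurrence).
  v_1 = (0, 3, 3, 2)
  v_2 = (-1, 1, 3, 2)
Orthogonal basis:
  u_1 = (0, 3, 3, 2)
  u_2 = (-1, -13/11, 9/11, 6/11)

Apply the Gram-Schmidt recurrence
  u_1 = v_1
  u_i = v_i − Σ_{j<i} ((v_i · u_j) / (u_j · u_j)) · u_j.

Step by step this gives:
  u_1 = (0, 3, 3, 2)
  u_2 = (-1, -13/11, 9/11, 6/11)

Orthogonality check:
  u_2 · u_1 = 0 (should be 0)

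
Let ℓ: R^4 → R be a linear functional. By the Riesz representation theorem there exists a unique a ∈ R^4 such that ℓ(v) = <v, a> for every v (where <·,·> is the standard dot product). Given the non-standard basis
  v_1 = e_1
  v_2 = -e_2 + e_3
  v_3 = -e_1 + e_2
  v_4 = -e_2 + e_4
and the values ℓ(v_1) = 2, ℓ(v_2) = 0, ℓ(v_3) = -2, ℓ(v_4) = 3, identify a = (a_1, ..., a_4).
a = (2, 0, 0, 3)

Write a = (a_1, ..., a_4) in the standard basis. For each basis vector v_i, ℓ(v_i) = <v_i, a> is a linear equation in the a_j's. Collect the n equations into a matrix system V a = ℓ, where row i of V is v_i (expressed in the standard basis). Since V is invertible (lower-triangular with 1s on the diagonal, up to permutation), solve by back-substitution:
  V =
[[1, 0, 0, 0],
 [0, -1, 1, 0],
 [-1, 1, 0, 0],
 [0, -1, 0, 1]]
  V a = (2, 0, -2, 3)
Solving gives a = (2, 0, 0, 3).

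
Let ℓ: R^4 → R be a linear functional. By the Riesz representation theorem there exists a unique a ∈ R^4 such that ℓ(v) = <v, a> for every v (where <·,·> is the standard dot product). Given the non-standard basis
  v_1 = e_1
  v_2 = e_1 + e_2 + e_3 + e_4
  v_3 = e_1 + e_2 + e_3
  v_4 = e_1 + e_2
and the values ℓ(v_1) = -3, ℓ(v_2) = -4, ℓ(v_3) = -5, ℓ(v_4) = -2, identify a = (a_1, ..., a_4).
a = (-3, 1, -3, 1)

Write a = (a_1, ..., a_4) in the standard basis. For each basis vector v_i, ℓ(v_i) = <v_i, a> is a linear equation in the a_j's. Collect the n equations into a matrix system V a = ℓ, where row i of V is v_i (expressed in the standard basis). Since V is invertible (lower-triangular with 1s on the diagonal, up to permutation), solve by back-substitution:
  V =
[[1, 0, 0, 0],
 [1, 1, 1, 1],
 [1, 1, 1, 0],
 [1, 1, 0, 0]]
  V a = (-3, -4, -5, -2)
Solving gives a = (-3, 1, -3, 1).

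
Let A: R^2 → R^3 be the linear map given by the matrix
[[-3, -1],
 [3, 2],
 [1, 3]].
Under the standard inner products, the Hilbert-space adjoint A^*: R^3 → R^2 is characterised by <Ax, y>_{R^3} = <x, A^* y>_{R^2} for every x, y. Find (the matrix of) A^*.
A^* = A^T =
[[-3, 3, 1],
 [-1, 2, 3]]

For real matrices with standard dot products, the defining identity <Ax, y> = <x, A^* y> gives (Ax)^T y = x^T (A^*) y, i.e. x^T A^T y = x^T (A^*) y. Since this holds for all x, y, we must have A^* = A^T. Therefore
A^* =
[[-3, 3, 1],
 [-1, 2, 3]].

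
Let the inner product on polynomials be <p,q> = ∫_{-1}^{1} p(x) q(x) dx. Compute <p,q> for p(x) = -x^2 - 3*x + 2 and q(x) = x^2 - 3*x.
<p,q> = 104/15

Expand the product: p(x)·q(x) = -x^4 + 11*x^2 - 6*x.
∫_{-1}^{1} of each monomial x^k gives [2/(k+1) if k even, 0 if k odd]. Integrating term-by-term (or equivalently evaluating the antiderivative F(x) = -x^5/5 + 11*x^3/3 - 3*x^2 at the endpoints):
  F(1) − F(−1) = 7/15 − (-97/15) = 104/15.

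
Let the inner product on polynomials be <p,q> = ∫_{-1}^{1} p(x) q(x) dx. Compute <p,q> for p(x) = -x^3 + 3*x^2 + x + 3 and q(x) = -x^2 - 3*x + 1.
<p,q> = 4

Expand the product: p(x)·q(x) = x^5 - 11*x^3 - 3*x^2 - 8*x + 3.
∫_{-1}^{1} of each monomial x^k gives [2/(k+1) if k even, 0 if k odd]. Integrating term-by-term (or equivalently evaluating the antiderivative F(x) = x^6/6 - 11*x^4/4 - x^3 - 4*x^2 + 3*x at the endpoints):
  F(1) − F(−1) = -55/12 − (-103/12) = 4.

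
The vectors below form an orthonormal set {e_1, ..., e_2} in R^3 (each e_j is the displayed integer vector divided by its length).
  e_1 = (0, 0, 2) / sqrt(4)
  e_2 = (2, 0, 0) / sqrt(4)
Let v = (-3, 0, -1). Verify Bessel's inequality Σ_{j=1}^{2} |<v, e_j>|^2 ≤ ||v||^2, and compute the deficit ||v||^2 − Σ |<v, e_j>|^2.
Σ |<v, e_j>|^2 = 10; ||v||^2 = 10; deficit = 0

Write each e_j = u_j / sqrt(<u_j, u_j>) where u_j is the displayed integer vector. Then <v, e_j> = <v, u_j> / sqrt(<u_j, u_j>), so |<v, e_j>|^2 = <v, u_j>^2 / <u_j, u_j>.
Coefficients: <v, e_1> = -2/sqrt(4), <v, e_2> = -6/sqrt(4).
Square and sum: Σ |<v, e_j>|^2 = 10.
Compute ||v||^2 = v·v = 10.
Deficit = 10 − 10 = 0 ≥ 0, confirming Bessel's inequality. (The deficit equals ||v − Σ <v,e_j> e_j||^2, the squared distance from v to span{e_j}.)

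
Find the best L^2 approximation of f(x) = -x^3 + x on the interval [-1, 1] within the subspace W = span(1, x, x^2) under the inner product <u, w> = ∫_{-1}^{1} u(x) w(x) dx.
g(x) = 2*x/5

The best approximation g ∈ W is the orthogonal projection of f onto W. Writing g = a_0 + a_1 x + a_2 x^2, the coefficients solve the normal equations G · a = b where
  G_{ij} = <φ_i, φ_j> and b_i = <f, φ_i>, with φ_0 = 1, φ_1 = x, φ_2 = x^2.
G =
  [2, 0, 2/3]
  [0, 2/3, 0]
  [2/3, 0, 2/5],
b = (0, 4/15, 0).
Solving gives a_0 = 0, a_1 = 2/5, a_2 = 0, so
  g(x) = 2*x/5.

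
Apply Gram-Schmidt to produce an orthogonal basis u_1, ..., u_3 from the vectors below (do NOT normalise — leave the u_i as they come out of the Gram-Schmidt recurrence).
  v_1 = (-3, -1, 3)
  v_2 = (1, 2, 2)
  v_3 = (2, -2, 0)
Orthogonal basis:
  u_1 = (-3, -1, 3)
  u_2 = (22/19, 39/19, 35/19)
  u_3 = (8/5, -9/5, 1)

Apply the Gram-Schmidt recurrence
  u_1 = v_1
  u_i = v_i − Σ_{j<i} ((v_i · u_j) / (u_j · u_j)) · u_j.

Step by step this gives:
  u_1 = (-3, -1, 3)
  u_2 = (22/19, 39/19, 35/19)
  u_3 = (8/5, -9/5, 1)

Orthogonality check:
  u_2 · u_1 = 0 (should be 0)
  u_3 · u_1 = 0 (should be 0)
  u_3 · u_2 = 0 (should be 0)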